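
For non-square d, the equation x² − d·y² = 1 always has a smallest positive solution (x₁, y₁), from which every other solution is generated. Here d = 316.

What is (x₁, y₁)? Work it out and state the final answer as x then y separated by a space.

12799 720

d=316: √d = [17; 1,3,2,8,2,3,1,34] (ℓ=8, even), read p_7/q_7
i=0: a=17 ⇒ p=17, q=1
…
i=2: a=3 ⇒ p=71, q=4
…
i=4: a=8 ⇒ p=1351, q=76
i=5: a=2 ⇒ p=2862, q=161
i=6: a=3 ⇒ p=9937, q=559
i=7: a=1 ⇒ p=12799, q=720
(x₁, y₁) = (12799, 720);  12799² − 316·720² = 1 ✓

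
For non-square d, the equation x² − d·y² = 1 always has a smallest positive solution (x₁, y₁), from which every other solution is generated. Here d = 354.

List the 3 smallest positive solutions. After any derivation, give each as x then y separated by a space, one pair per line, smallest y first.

√354 → a₀=18, period (1,4,2,2,18,2,2,4,1,36); ℓ=10 even so k=9
step 0: (18, 1)  from 18·(1,0) + (0,1)
step 1: (19, 1)  from 1·(18,1) + (1,0)
step 2: (94, 5)  from 4·(19,1) + (18,1)
step 3: (207, 11)  from 2·(94,5) + (19,1)
step 4: (508, 27)  from 2·(207,11) + (94,5)
…
step 6: (19210, 1021)  from 2·(9351,497) + (508,27)
…
step 8: (210294, 11177)  from 4·(47771,2539) + (19210,1021)
step 9: (258065, 13716)  from 1·(210294,11177) + (47771,2539)
→ (258065, 13716).  Check: 258065²=66597544225, 354·13716²=66597544224, difference 1.
(x_2, y_2) = (258065·258065 + 354·13716·13716, 258065·13716 + 13716·258065) = (133195088449, 7079239080)
(x_3, y_3) = (258065·133195088449 + 354·13716·7079239080, 258065·7079239080 + 13716·133195088449) = (68745981000924305, 3653807666346684)

258065 13716
133195088449 7079239080
68745981000924305 3653807666346684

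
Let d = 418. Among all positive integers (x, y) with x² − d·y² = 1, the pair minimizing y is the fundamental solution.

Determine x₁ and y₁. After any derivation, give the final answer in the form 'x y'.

√418 → a₀=20, period (2,4,20,4,2,40); ℓ=6 even so k=5
i=0: a=20 ⇒ p=20, q=1
i=1: a=2 ⇒ p=41, q=2
i=2: a=4 ⇒ p=184, q=9
…
i=4: a=4 ⇒ p=15068, q=737
i=5: a=2 ⇒ p=33857, q=1656
(x₁, y₁) = (33857, 1656);  33857² − 418·1656² = 1 ✓

33857 1656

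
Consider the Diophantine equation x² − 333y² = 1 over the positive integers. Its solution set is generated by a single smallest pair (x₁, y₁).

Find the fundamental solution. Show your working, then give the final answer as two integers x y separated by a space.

73 4

[18; 4,36] for √333; ℓ=2 ⇒ convergent index 1
i=0: a=18 ⇒ p=18, q=1
i=1: a=4 ⇒ p=73, q=4
fundamental: x₁=73, y₁=4  (since 5329 − 333·16 = 1)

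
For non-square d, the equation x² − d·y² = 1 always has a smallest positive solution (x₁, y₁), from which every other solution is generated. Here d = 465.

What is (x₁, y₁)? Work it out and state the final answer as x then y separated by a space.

d=465: √d = [21; 1,1,3,2,2,2,3,1,1,42] (ℓ=10, even), read p_9/q_9
i=0: a=21 ⇒ p=21, q=1
…
i=3: a=3 ⇒ p=151, q=7
i=4: a=2 ⇒ p=345, q=16
i=5: a=2 ⇒ p=841, q=39
i=6: a=2 ⇒ p=2027, q=94
…
i=8: a=1 ⇒ p=8949, q=415
i=9: a=1 ⇒ p=15871, q=736
fundamental: x₁=15871, y₁=736  (since 251888641 − 465·541696 = 1)

15871 736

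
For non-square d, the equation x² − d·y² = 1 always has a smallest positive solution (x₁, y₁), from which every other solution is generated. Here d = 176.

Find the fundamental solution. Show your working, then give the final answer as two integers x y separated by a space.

d=176: √d = [13; 3,1,3,26] (ℓ=4, even), read p_3/q_3
step 0: (13, 1)  from 13·(1,0) + (0,1)
…
step 2: (53, 4)  from 1·(40,3) + (13,1)
step 3: (199, 15)  from 3·(53,4) + (40,3)
fundamental: x₁=199, y₁=15  (since 39601 − 176·225 = 1)

199 15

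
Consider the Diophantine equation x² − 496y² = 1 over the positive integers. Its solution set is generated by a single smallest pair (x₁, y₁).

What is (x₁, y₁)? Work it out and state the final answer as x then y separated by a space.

d=496: √d = [22; 3,1,2,4,1,…,1,3,44] (ℓ=16, even), read p_15/q_15
a_0=22:  p_0=22·1+0=22,  q_0=22·0+1=1
a_1=3:  p_1=3·22+1=67,  q_1=3·1+0=3
…
a_3=2:  p_3=2·89+67=245,  q_3=2·4+3=11
a_4=4:  p_4=4·245+89=1069,  q_4=4·11+4=48
a_5=1:  p_5=1·1069+245=1314,  q_5=1·48+11=59
a_6=1:  p_6=1·1314+1069=2383,  q_6=1·59+48=107
a_7=2:  p_7=2·2383+1314=6080,  q_7=2·107+59=273
…
a_13=2:  p_13=2·389209+84875=863293,  q_13=2·17476+3811=38763
a_14=1:  p_14=1·863293+389209=1252502,  q_14=1·38763+17476=56239
a_15=3:  p_15=3·1252502+863293=4620799,  q_15=3·56239+38763=207480
→ (4620799, 207480).  Check: 4620799²=21351783398401, 496·207480²=21351783398400, difference 1.

4620799 207480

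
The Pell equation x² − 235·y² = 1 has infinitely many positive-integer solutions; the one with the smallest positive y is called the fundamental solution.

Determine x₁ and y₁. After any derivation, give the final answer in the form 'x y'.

46 3

d=235: √d = [15; 3,30] (ℓ=2, even), read p_1/q_1
a_0=15:  p_0=15·1+0=15,  q_0=15·0+1=1
a_1=3:  p_1=3·15+1=46,  q_1=3·1+0=3
fundamental: x₁=46, y₁=3  (since 2116 − 235·9 = 1)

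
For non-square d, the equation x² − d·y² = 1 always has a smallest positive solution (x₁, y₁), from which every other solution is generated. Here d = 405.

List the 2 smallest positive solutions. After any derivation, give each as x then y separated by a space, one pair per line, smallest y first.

161 8
51841 2576

√405 → a₀=20, period (8,40); ℓ=2 even so k=1
i=0: a=20 ⇒ p=20, q=1
i=1: a=8 ⇒ p=161, q=8
→ (161, 8).  Check: 161²=25921, 405·8²=25920, difference 1.
n=2: (161,8)∘(161,8) = (161·161+405·8·8, 161·8+8·161) = (51841,2576)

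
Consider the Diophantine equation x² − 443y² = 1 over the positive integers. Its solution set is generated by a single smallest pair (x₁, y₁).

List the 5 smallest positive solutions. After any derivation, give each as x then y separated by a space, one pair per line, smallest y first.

442 21
390727 18564
345402226 16410555
305335177057 14506912056
269915951116162 12824093846949

d=443: √d = [21; 21,42] (ℓ=2, even), read p_1/q_1
a_0=21:  p_0=21·1+0=21,  q_0=21·0+1=1
a_1=21:  p_1=21·21+1=442,  q_1=21·1+0=21
(x₁, y₁) = (442, 21);  442² − 443·21² = 1 ✓
k=2:  x_2 = 442·442+443·21·21 = 390727,  y_2 = 442·21+21·442 = 18564
k=3:  x_3 = 442·390727+443·21·18564 = 345402226,  y_3 = 442·18564+21·390727 = 16410555
k=4:  x_4 = 442·345402226+443·21·16410555 = 305335177057,  y_4 = 442·16410555+21·345402226 = 14506912056
k=5:  x_5 = 442·305335177057+443·21·14506912056 = 269915951116162,  y_5 = 442·14506912056+21·305335177057 = 12824093846949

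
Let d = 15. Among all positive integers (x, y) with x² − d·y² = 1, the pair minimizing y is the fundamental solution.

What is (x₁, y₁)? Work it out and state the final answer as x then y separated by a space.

[3; 1,6] for √15; ℓ=2 ⇒ convergent index 1
i=0: a=3 ⇒ p=3, q=1
i=1: a=1 ⇒ p=4, q=1
(x₁, y₁) = (4, 1);  4² − 15·1² = 1 ✓

4 1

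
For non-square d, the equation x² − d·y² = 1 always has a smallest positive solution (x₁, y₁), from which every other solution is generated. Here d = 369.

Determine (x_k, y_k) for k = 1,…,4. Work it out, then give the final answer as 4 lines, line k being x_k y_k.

√369 → a₀=19, period (4,1,3,2,7,4,7,2,3,1,4,38); ℓ=12 even so k=11
a_0=19:  p_0=19·1+0=19,  q_0=19·0+1=1
…
a_2=1:  p_2=1·77+19=96,  q_2=1·4+1=5
a_3=3:  p_3=3·96+77=365,  q_3=3·5+4=19
a_4=2:  p_4=2·365+96=826,  q_4=2·19+5=43
a_5=7:  p_5=7·826+365=6147,  q_5=7·43+19=320
a_6=4:  p_6=4·6147+826=25414,  q_6=4·320+43=1323
a_7=7:  p_7=7·25414+6147=184045,  q_7=7·1323+320=9581
…
a_9=3:  p_9=3·393504+184045=1364557,  q_9=3·20485+9581=71036
a_10=1:  p_10=1·1364557+393504=1758061,  q_10=1·71036+20485=91521
a_11=4:  p_11=4·1758061+1364557=8396801,  q_11=4·91521+71036=437120
fundamental: x₁=8396801, y₁=437120  (since 70506267033601 − 369·191073894400 = 1)
(x_2, y_2) = (8396801·8396801 + 369·437120·437120, 8396801·437120 + 437120·8396801) = (141012534067201, 7340819306240)
(x_3, y_3) = (8396801·141012534067201 + 369·437120·7340819306240, 8396801·7340819306240 + 437120·141012534067201) = (2368108374136006451201, 123278797782910239360)
(x_4, y_4) = (8396801·2368108374136006451201 + 369·437120·123278797782910239360, 8396801·123278797782910239360 + 437120·2368108374136006451201) = (39769069528107045198367948801, 2070295065004669620717268480)

8396801 437120
141012534067201 7340819306240
2368108374136006451201 123278797782910239360
39769069528107045198367948801 2070295065004669620717268480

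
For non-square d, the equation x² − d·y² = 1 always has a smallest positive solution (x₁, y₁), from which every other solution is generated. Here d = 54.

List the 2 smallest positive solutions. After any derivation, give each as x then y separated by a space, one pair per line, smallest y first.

485 66
470449 64020

√54 = [7; 2,1,6,1,2,14, …], period ℓ=6 (even) → k=5
a_0=7:  p_0=7·1+0=7,  q_0=7·0+1=1
…
a_2=1:  p_2=1·15+7=22,  q_2=1·2+1=3
…
a_4=1:  p_4=1·147+22=169,  q_4=1·20+3=23
a_5=2:  p_5=2·169+147=485,  q_5=2·23+20=66
(x₁, y₁) = (485, 66);  485² − 54·66² = 1 ✓
(485+66√54)^2 = 470449 + 64020√54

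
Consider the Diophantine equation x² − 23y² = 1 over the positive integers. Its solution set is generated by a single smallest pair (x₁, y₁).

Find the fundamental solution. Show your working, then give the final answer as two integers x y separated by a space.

24 5

√23 = [4; 1,3,1,8, …], period ℓ=4 (even) → k=3
k=0  a_k=4  p_k/q_k = 4/1
k=1  a_k=1  p_k/q_k = 5/1
k=2  a_k=3  p_k/q_k = 19/4
k=3  a_k=1  p_k/q_k = 24/5
→ (24, 5).  Check: 24²=576, 23·5²=575, difference 1.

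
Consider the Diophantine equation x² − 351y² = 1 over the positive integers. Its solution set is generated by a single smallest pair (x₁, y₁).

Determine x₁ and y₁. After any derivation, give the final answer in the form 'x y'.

d=351: √d = [18; 1,2,1,3,2,2,2,3,1,2,1,36] (ℓ=12, even), read p_11/q_11
step 0: (18, 1)  from 18·(1,0) + (0,1)
step 1: (19, 1)  from 1·(18,1) + (1,0)
…
step 3: (75, 4)  from 1·(56,3) + (19,1)
step 4: (281, 15)  from 3·(75,4) + (56,3)
…
step 6: (1555, 83)  from 2·(637,34) + (281,15)
step 7: (3747, 200)  from 2·(1555,83) + (637,34)
…
step 9: (16543, 883)  from 1·(12796,683) + (3747,200)
step 10: (45882, 2449)  from 2·(16543,883) + (12796,683)
step 11: (62425, 3332)  from 1·(45882,2449) + (16543,883)
→ (62425, 3332).  Check: 62425²=3896880625, 351·3332²=3896880624, difference 1.

62425 3332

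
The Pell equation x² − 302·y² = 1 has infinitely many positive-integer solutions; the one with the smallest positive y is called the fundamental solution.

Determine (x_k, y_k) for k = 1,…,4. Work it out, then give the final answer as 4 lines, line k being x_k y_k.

4276623 246092
36579008568257 2104885414632
312869258720405635599 18003602753159249380
2676047735673238042056036097 153989243234046232237072848

[17; 2,1,1,1,4,…,1,2,34] for √302; ℓ=16 ⇒ convergent index 15
k=0  a_k=17  p_k/q_k = 17/1
k=1  a_k=2  p_k/q_k = 35/2
k=2  a_k=1  p_k/q_k = 52/3
k=3  a_k=1  p_k/q_k = 87/5
k=4  a_k=1  p_k/q_k = 139/8
…
k=7  a_k=1  p_k/q_k = 2068/119
k=8  a_k=16  p_k/q_k = 34513/1986
k=9  a_k=1  p_k/q_k = 36581/2105
k=10  a_k=2  p_k/q_k = 107675/6196
…
k=12  a_k=1  p_k/q_k = 574956/33085
k=13  a_k=1  p_k/q_k = 1042237/59974
k=14  a_k=1  p_k/q_k = 1617193/93059
k=15  a_k=2  p_k/q_k = 4276623/246092
(x₁, y₁) = (4276623, 246092);  4276623² − 302·246092² = 1 ✓
n=2: (4276623,246092)∘(4276623,246092) = (4276623·4276623+302·246092·246092, 4276623·246092+246092·4276623) = (36579008568257,2104885414632)
n=3: (36579008568257,2104885414632)∘(4276623,246092) = (4276623·36579008568257+302·246092·2104885414632, 4276623·2104885414632+246092·36579008568257) = (312869258720405635599,18003602753159249380)
n=4: (312869258720405635599,18003602753159249380)∘(4276623,246092) = (4276623·312869258720405635599+302·246092·18003602753159249380, 4276623·18003602753159249380+246092·312869258720405635599) = (2676047735673238042056036097,153989243234046232237072848)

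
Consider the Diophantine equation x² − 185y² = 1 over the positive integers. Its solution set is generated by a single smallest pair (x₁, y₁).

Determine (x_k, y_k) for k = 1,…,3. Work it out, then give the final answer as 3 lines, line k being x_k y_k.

9249 680
171088001 12578640
3164785833249 232679682040

d=185: √d = [13; 1,1,1,1,26] (ℓ=5, odd), read p_9/q_9
a_0=13:  p_0=13·1+0=13,  q_0=13·0+1=1
…
a_2=1:  p_2=1·14+13=27,  q_2=1·1+1=2
…
a_4=1:  p_4=1·41+27=68,  q_4=1·3+2=5
…
a_6=1:  p_6=1·1809+68=1877,  q_6=1·133+5=138
…
a_8=1:  p_8=1·3686+1877=5563,  q_8=1·271+138=409
a_9=1:  p_9=1·5563+3686=9249,  q_9=1·409+271=680
(x₁, y₁) = (9249, 680);  9249² − 185·680² = 1 ✓
(9249+680√185)^2 = 171088001 + 12578640√185
(9249+680√185)^3 = 3164785833249 + 232679682040√185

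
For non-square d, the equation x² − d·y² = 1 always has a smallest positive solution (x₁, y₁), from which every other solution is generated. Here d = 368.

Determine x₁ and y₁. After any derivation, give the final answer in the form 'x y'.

d=368: √d = [19; 5,2,5,38] (ℓ=4, even), read p_3/q_3
k=0  a_k=19  p_k/q_k = 19/1
…
k=2  a_k=2  p_k/q_k = 211/11
k=3  a_k=5  p_k/q_k = 1151/60
(x₁, y₁) = (1151, 60);  1151² − 368·60² = 1 ✓

1151 60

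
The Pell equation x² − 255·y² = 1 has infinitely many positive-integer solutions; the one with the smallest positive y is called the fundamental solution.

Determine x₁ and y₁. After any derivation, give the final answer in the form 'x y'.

16 1

[15; 1,30] for √255; ℓ=2 ⇒ convergent index 1
a_0=15:  p_0=15·1+0=15,  q_0=15·0+1=1
a_1=1:  p_1=1·15+1=16,  q_1=1·1+0=1
fundamental: x₁=16, y₁=1  (since 256 − 255·1 = 1)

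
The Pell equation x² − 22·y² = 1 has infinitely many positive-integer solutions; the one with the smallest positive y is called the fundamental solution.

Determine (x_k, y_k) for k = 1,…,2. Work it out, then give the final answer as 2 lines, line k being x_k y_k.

d=22: √d = [4; 1,2,4,2,1,8] (ℓ=6, even), read p_5/q_5
i=0: a=4 ⇒ p=4, q=1
…
i=2: a=2 ⇒ p=14, q=3
…
i=4: a=2 ⇒ p=136, q=29
i=5: a=1 ⇒ p=197, q=42
(x₁, y₁) = (197, 42);  197² − 22·42² = 1 ✓
k=2:  x_2 = 197·197+22·42·42 = 77617,  y_2 = 197·42+42·197 = 16548

197 42
77617 16548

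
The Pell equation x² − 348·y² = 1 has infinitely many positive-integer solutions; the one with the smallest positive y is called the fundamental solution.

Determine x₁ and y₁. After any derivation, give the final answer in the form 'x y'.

1567 84

[18; 1,1,1,8,1,1,1,36] for √348; ℓ=8 ⇒ convergent index 7
step 0: (18, 1)  from 18·(1,0) + (0,1)
…
step 4: (485, 26)  from 8·(56,3) + (37,2)
…
step 6: (1026, 55)  from 1·(541,29) + (485,26)
step 7: (1567, 84)  from 1·(1026,55) + (541,29)
(x₁, y₁) = (1567, 84);  1567² − 348·84² = 1 ✓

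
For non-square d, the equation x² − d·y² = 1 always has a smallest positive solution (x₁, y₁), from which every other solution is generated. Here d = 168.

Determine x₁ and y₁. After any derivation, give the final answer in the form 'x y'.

d=168: √d = [12; 1,24] (ℓ=2, even), read p_1/q_1
step 0: (12, 1)  from 12·(1,0) + (0,1)
step 1: (13, 1)  from 1·(12,1) + (1,0)
→ (13, 1).  Check: 13²=169, 168·1²=168, difference 1.

13 1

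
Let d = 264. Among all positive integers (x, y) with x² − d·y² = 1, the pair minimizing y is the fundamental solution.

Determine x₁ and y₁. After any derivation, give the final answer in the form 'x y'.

[16; 4,32] for √264; ℓ=2 ⇒ convergent index 1
k=0  a_k=16  p_k/q_k = 16/1
k=1  a_k=4  p_k/q_k = 65/4
fundamental: x₁=65, y₁=4  (since 4225 − 264·16 = 1)

65 4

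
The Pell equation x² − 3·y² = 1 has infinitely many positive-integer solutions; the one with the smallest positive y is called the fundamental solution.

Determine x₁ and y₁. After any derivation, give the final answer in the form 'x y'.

2 1

√3 → a₀=1, period (1,2); ℓ=2 even so k=1
a_0=1:  p_0=1·1+0=1,  q_0=1·0+1=1
a_1=1:  p_1=1·1+1=2,  q_1=1·1+0=1
(x₁, y₁) = (2, 1);  2² − 3·1² = 1 ✓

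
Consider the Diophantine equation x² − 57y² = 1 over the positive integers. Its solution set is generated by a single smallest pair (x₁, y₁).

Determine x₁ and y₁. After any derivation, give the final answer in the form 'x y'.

√57 = [7; 1,1,4,1,1,14, …], period ℓ=6 (even) → k=5
step 0: (7, 1)  from 7·(1,0) + (0,1)
step 1: (8, 1)  from 1·(7,1) + (1,0)
step 2: (15, 2)  from 1·(8,1) + (7,1)
step 3: (68, 9)  from 4·(15,2) + (8,1)
step 4: (83, 11)  from 1·(68,9) + (15,2)
step 5: (151, 20)  from 1·(83,11) + (68,9)
fundamental: x₁=151, y₁=20  (since 22801 − 57·400 = 1)

151 20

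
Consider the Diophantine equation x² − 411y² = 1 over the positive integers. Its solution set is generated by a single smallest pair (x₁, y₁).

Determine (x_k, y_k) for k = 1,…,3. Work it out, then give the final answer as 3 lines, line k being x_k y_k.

d=411: √d = [20; 3,1,1,1,19,1,1,1,3,40] (ℓ=10, even), read p_9/q_9
k=0  a_k=20  p_k/q_k = 20/1
…
k=3  a_k=1  p_k/q_k = 142/7
…
k=5  a_k=19  p_k/q_k = 4379/216
k=6  a_k=1  p_k/q_k = 4602/227
…
k=8  a_k=1  p_k/q_k = 13583/670
k=9  a_k=3  p_k/q_k = 49730/2453
fundamental: x₁=49730, y₁=2453  (since 2473072900 − 411·6017209 = 1)
k=2:  x_2 = 49730·49730+411·2453·2453 = 4946145799,  y_2 = 49730·2453+2453·49730 = 243975380
k=3:  x_3 = 49730·4946145799+411·2453·243975380 = 491943661118810,  y_3 = 49730·243975380+2453·4946145799 = 24265791292347

49730 2453
4946145799 243975380
491943661118810 24265791292347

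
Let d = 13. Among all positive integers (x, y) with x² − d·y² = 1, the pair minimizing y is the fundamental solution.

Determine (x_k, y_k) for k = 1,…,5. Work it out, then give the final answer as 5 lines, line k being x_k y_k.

649 180
842401 233640
1093435849 303264540
1419278889601 393637139280
1842222905266249 510940703520900

√13 = [3; 1,1,1,1,6, …], period ℓ=5 (odd) → k=9
a_0=3:  p_0=3·1+0=3,  q_0=3·0+1=1
a_1=1:  p_1=1·3+1=4,  q_1=1·1+0=1
…
a_4=1:  p_4=1·11+7=18,  q_4=1·3+2=5
…
a_8=1:  p_8=1·256+137=393,  q_8=1·71+38=109
a_9=1:  p_9=1·393+256=649,  q_9=1·109+71=180
(x₁, y₁) = (649, 180);  649² − 13·180² = 1 ✓
k=2:  x_2 = 649·649+13·180·180 = 842401,  y_2 = 649·180+180·649 = 233640
k=3:  x_3 = 649·842401+13·180·233640 = 1093435849,  y_3 = 649·233640+180·842401 = 303264540
k=4:  x_4 = 649·1093435849+13·180·303264540 = 1419278889601,  y_4 = 649·303264540+180·1093435849 = 393637139280
k=5:  x_5 = 649·1419278889601+13·180·393637139280 = 1842222905266249,  y_5 = 649·393637139280+180·1419278889601 = 510940703520900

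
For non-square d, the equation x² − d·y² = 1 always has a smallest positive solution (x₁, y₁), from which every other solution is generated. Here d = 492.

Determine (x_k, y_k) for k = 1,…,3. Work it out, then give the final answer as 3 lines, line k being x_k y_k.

√492 → a₀=22, period (5,1,1,10,1,1,5,44); ℓ=8 even so k=7
i=0: a=22 ⇒ p=22, q=1
i=1: a=5 ⇒ p=111, q=5
i=2: a=1 ⇒ p=133, q=6
…
i=4: a=10 ⇒ p=2573, q=116
…
i=6: a=1 ⇒ p=5390, q=243
i=7: a=5 ⇒ p=29767, q=1342
fundamental: x₁=29767, y₁=1342  (since 886074289 − 492·1800964 = 1)
n=2: (29767,1342)∘(29767,1342) = (29767·29767+492·1342·1342, 29767·1342+1342·29767) = (1772148577,79894628)
n=3: (1772148577,79894628)∘(29767,1342) = (29767·1772148577+492·1342·79894628, 29767·79894628+1342·1772148577) = (105503093353351,4756446782010)

29767 1342
1772148577 79894628
105503093353351 4756446782010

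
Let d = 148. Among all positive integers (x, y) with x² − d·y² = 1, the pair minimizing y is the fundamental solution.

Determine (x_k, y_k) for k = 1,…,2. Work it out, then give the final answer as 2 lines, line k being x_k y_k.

73 6
10657 876

[12; 6,24] for √148; ℓ=2 ⇒ convergent index 1
a_0=12:  p_0=12·1+0=12,  q_0=12·0+1=1
a_1=6:  p_1=6·12+1=73,  q_1=6·1+0=6
→ (73, 6).  Check: 73²=5329, 148·6²=5328, difference 1.
(x_2, y_2) = (73·73 + 148·6·6, 73·6 + 6·73) = (10657, 876)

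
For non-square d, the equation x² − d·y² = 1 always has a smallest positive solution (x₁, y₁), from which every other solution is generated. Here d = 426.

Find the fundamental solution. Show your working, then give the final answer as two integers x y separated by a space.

88751 4300

d=426: √d = [20; 1,1,1,3,2,6,2,3,1,1,1,40] (ℓ=12, even), read p_11/q_11
a_0=20:  p_0=20·1+0=20,  q_0=20·0+1=1
…
a_2=1:  p_2=1·21+20=41,  q_2=1·1+1=2
a_3=1:  p_3=1·41+21=62,  q_3=1·2+1=3
…
a_6=6:  p_6=6·516+227=3323,  q_6=6·25+11=161
a_7=2:  p_7=2·3323+516=7162,  q_7=2·161+25=347
a_8=3:  p_8=3·7162+3323=24809,  q_8=3·347+161=1202
…
a_10=1:  p_10=1·31971+24809=56780,  q_10=1·1549+1202=2751
a_11=1:  p_11=1·56780+31971=88751,  q_11=1·2751+1549=4300
fundamental: x₁=88751, y₁=4300  (since 7876740001 − 426·18490000 = 1)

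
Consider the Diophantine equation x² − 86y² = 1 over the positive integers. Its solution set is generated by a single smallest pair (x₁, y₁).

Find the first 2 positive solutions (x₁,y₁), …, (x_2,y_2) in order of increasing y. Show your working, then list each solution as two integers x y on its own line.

d=86: √d = [9; 3,1,1,1,8,1,1,1,3,18] (ℓ=10, even), read p_9/q_9
i=0: a=9 ⇒ p=9, q=1
…
i=2: a=1 ⇒ p=37, q=4
…
i=4: a=1 ⇒ p=102, q=11
…
i=6: a=1 ⇒ p=983, q=106
…
i=8: a=1 ⇒ p=2847, q=307
i=9: a=3 ⇒ p=10405, q=1122
(x₁, y₁) = (10405, 1122);  10405² − 86·1122² = 1 ✓
(10405+1122√86)^2 = 216528049 + 23348820√86

10405 1122
216528049 23348820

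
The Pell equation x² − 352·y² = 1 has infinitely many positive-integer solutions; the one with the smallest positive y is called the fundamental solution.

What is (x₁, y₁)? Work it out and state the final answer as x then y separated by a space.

√352 = [18; 1,3,5,9,5,3,1,36, …], period ℓ=8 (even) → k=7
a_0=18:  p_0=18·1+0=18,  q_0=18·0+1=1
a_1=1:  p_1=1·18+1=19,  q_1=1·1+0=1
a_2=3:  p_2=3·19+18=75,  q_2=3·1+1=4
a_3=5:  p_3=5·75+19=394,  q_3=5·4+1=21
a_4=9:  p_4=9·394+75=3621,  q_4=9·21+4=193
a_5=5:  p_5=5·3621+394=18499,  q_5=5·193+21=986
a_6=3:  p_6=3·18499+3621=59118,  q_6=3·986+193=3151
a_7=1:  p_7=1·59118+18499=77617,  q_7=1·3151+986=4137
(x₁, y₁) = (77617, 4137);  77617² − 352·4137² = 1 ✓

77617 4137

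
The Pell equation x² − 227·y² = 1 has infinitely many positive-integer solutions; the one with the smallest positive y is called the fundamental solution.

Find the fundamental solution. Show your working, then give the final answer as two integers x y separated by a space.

d=227: √d = [15; 15,30] (ℓ=2, even), read p_1/q_1
i=0: a=15 ⇒ p=15, q=1
i=1: a=15 ⇒ p=226, q=15
fundamental: x₁=226, y₁=15  (since 51076 − 227·225 = 1)

226 15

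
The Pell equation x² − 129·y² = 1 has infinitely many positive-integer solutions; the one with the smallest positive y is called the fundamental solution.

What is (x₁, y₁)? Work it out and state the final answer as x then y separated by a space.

16855 1484

d=129: √d = [11; 2,1,3,1,6,1,3,1,2,22] (ℓ=10, even), read p_9/q_9
a_0=11:  p_0=11·1+0=11,  q_0=11·0+1=1
a_1=2:  p_1=2·11+1=23,  q_1=2·1+0=2
a_2=1:  p_2=1·23+11=34,  q_2=1·2+1=3
a_3=3:  p_3=3·34+23=125,  q_3=3·3+2=11
a_4=1:  p_4=1·125+34=159,  q_4=1·11+3=14
a_5=6:  p_5=6·159+125=1079,  q_5=6·14+11=95
a_6=1:  p_6=1·1079+159=1238,  q_6=1·95+14=109
…
a_8=1:  p_8=1·4793+1238=6031,  q_8=1·422+109=531
a_9=2:  p_9=2·6031+4793=16855,  q_9=2·531+422=1484
fundamental: x₁=16855, y₁=1484  (since 284091025 − 129·2202256 = 1)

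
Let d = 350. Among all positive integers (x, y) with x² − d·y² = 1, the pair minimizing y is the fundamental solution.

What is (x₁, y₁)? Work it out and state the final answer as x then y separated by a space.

449 24

√350 = [18; 1,2,2,2,1,36, …], period ℓ=6 (even) → k=5
step 0: (18, 1)  from 18·(1,0) + (0,1)
step 1: (19, 1)  from 1·(18,1) + (1,0)
step 2: (56, 3)  from 2·(19,1) + (18,1)
step 3: (131, 7)  from 2·(56,3) + (19,1)
step 4: (318, 17)  from 2·(131,7) + (56,3)
step 5: (449, 24)  from 1·(318,17) + (131,7)
→ (449, 24).  Check: 449²=201601, 350·24²=201600, difference 1.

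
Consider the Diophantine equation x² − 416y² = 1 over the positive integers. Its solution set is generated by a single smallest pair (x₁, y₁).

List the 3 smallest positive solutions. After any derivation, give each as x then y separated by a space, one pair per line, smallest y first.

5201 255
54100801 2652510
562756526801 27591408765

√416 → a₀=20, period (2,1,1,9,1,1,2,40); ℓ=8 even so k=7
step 0: (20, 1)  from 20·(1,0) + (0,1)
step 1: (41, 2)  from 2·(20,1) + (1,0)
step 2: (61, 3)  from 1·(41,2) + (20,1)
step 3: (102, 5)  from 1·(61,3) + (41,2)
step 4: (979, 48)  from 9·(102,5) + (61,3)
…
step 6: (2060, 101)  from 1·(1081,53) + (979,48)
step 7: (5201, 255)  from 2·(2060,101) + (1081,53)
fundamental: x₁=5201, y₁=255  (since 27050401 − 416·65025 = 1)
k=2:  x_2 = 5201·5201+416·255·255 = 54100801,  y_2 = 5201·255+255·5201 = 2652510
k=3:  x_3 = 5201·54100801+416·255·2652510 = 562756526801,  y_3 = 5201·2652510+255·54100801 = 27591408765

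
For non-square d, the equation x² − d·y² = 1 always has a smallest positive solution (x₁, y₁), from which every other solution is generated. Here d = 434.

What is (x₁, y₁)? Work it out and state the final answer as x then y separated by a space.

√434 = [20; 1,4,1,40, …], period ℓ=4 (even) → k=3
i=0: a=20 ⇒ p=20, q=1
i=1: a=1 ⇒ p=21, q=1
i=2: a=4 ⇒ p=104, q=5
i=3: a=1 ⇒ p=125, q=6
fundamental: x₁=125, y₁=6  (since 15625 − 434·36 = 1)

125 6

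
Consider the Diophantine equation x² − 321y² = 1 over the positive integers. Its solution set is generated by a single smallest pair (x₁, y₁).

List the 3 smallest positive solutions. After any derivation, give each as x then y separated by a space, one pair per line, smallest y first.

215 12
92449 5160
39752855 2218788

[17; 1,10,1,34] for √321; ℓ=4 ⇒ convergent index 3
a_0=17:  p_0=17·1+0=17,  q_0=17·0+1=1
a_1=1:  p_1=1·17+1=18,  q_1=1·1+0=1
a_2=10:  p_2=10·18+17=197,  q_2=10·1+1=11
a_3=1:  p_3=1·197+18=215,  q_3=1·11+1=12
fundamental: x₁=215, y₁=12  (since 46225 − 321·144 = 1)
(x_2, y_2) = (215·215 + 321·12·12, 215·12 + 12·215) = (92449, 5160)
(x_3, y_3) = (215·92449 + 321·12·5160, 215·5160 + 12·92449) = (39752855, 2218788)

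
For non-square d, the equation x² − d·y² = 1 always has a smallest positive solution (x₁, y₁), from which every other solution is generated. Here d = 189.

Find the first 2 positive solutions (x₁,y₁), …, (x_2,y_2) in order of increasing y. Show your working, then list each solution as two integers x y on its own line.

55 4
6049 440

[13; 1,2,1,26] for √189; ℓ=4 ⇒ convergent index 3
i=0: a=13 ⇒ p=13, q=1
i=1: a=1 ⇒ p=14, q=1
i=2: a=2 ⇒ p=41, q=3
i=3: a=1 ⇒ p=55, q=4
fundamental: x₁=55, y₁=4  (since 3025 − 189·16 = 1)
(x_2, y_2) = (55·55 + 189·4·4, 55·4 + 4·55) = (6049, 440)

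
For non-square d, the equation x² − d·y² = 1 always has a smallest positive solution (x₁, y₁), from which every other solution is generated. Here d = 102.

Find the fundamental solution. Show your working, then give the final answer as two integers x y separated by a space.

101 10

d=102: √d = [10; 10,20] (ℓ=2, even), read p_1/q_1
step 0: (10, 1)  from 10·(1,0) + (0,1)
step 1: (101, 10)  from 10·(10,1) + (1,0)
→ (101, 10).  Check: 101²=10201, 102·10²=10200, difference 1.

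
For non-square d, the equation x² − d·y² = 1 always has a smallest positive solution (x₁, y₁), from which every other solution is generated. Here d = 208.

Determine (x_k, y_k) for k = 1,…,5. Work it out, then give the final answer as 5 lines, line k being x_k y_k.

649 45
842401 58410
1093435849 75816135
1419278889601 98409284820
1842222905266249 127735175880225

[14; 2,2,1,2,2,28] for √208; ℓ=6 ⇒ convergent index 5
a_0=14:  p_0=14·1+0=14,  q_0=14·0+1=1
a_1=2:  p_1=2·14+1=29,  q_1=2·1+0=2
a_2=2:  p_2=2·29+14=72,  q_2=2·2+1=5
a_3=1:  p_3=1·72+29=101,  q_3=1·5+2=7
a_4=2:  p_4=2·101+72=274,  q_4=2·7+5=19
a_5=2:  p_5=2·274+101=649,  q_5=2·19+7=45
→ (649, 45).  Check: 649²=421201, 208·45²=421200, difference 1.
n=2: (649,45)∘(649,45) = (649·649+208·45·45, 649·45+45·649) = (842401,58410)
n=3: (842401,58410)∘(649,45) = (649·842401+208·45·58410, 649·58410+45·842401) = (1093435849,75816135)
n=4: (1093435849,75816135)∘(649,45) = (649·1093435849+208·45·75816135, 649·75816135+45·1093435849) = (1419278889601,98409284820)
n=5: (1419278889601,98409284820)∘(649,45) = (649·1419278889601+208·45·98409284820, 649·98409284820+45·1419278889601) = (1842222905266249,127735175880225)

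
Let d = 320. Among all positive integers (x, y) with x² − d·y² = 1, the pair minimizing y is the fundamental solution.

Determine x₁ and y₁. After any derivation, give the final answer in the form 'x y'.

[17; 1,7,1,34] for √320; ℓ=4 ⇒ convergent index 3
a_0=17:  p_0=17·1+0=17,  q_0=17·0+1=1
a_1=1:  p_1=1·17+1=18,  q_1=1·1+0=1
a_2=7:  p_2=7·18+17=143,  q_2=7·1+1=8
a_3=1:  p_3=1·143+18=161,  q_3=1·8+1=9
fundamental: x₁=161, y₁=9  (since 25921 − 320·81 = 1)

161 9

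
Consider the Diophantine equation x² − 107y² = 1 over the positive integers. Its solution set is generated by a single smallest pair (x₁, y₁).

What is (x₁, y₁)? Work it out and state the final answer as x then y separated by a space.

962 93

√107 = [10; 2,1,9,1,2,20, …], period ℓ=6 (even) → k=5
k=0  a_k=10  p_k/q_k = 10/1
…
k=4  a_k=1  p_k/q_k = 331/32
k=5  a_k=2  p_k/q_k = 962/93
(x₁, y₁) = (962, 93);  962² − 107·93² = 1 ✓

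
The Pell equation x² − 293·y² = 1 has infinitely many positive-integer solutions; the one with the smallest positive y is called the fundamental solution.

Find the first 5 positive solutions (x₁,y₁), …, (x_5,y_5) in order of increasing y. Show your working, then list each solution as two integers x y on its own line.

12320649 719780
303596783562401 17736313474440
7481018815602612315849 437045785745090703340
184342013978870716056521769601 10769375446188914321717060880
4542426500373511536803322165613266249 265371389643423565052112223737518900

d=293: √d = [17; 8,1,1,8,34] (ℓ=5, odd), read p_9/q_9
k=0  a_k=17  p_k/q_k = 17/1
k=1  a_k=8  p_k/q_k = 137/8
k=2  a_k=1  p_k/q_k = 154/9
…
k=4  a_k=8  p_k/q_k = 2482/145
…
k=8  a_k=1  p_k/q_k = 1444507/84389
k=9  a_k=8  p_k/q_k = 12320649/719780
(x₁, y₁) = (12320649, 719780);  12320649² − 293·719780² = 1 ✓
n=2: (12320649,719780)∘(12320649,719780) = (12320649·12320649+293·719780·719780, 12320649·719780+719780·12320649) = (303596783562401,17736313474440)
n=3: (303596783562401,17736313474440)∘(12320649,719780) = (12320649·303596783562401+293·719780·17736313474440, 12320649·17736313474440+719780·303596783562401) = (7481018815602612315849,437045785745090703340)
n=4: (7481018815602612315849,437045785745090703340)∘(12320649,719780) = (12320649·7481018815602612315849+293·719780·437045785745090703340, 12320649·437045785745090703340+719780·7481018815602612315849) = (184342013978870716056521769601,10769375446188914321717060880)
n=5: (184342013978870716056521769601,10769375446188914321717060880)∘(12320649,719780) = (12320649·184342013978870716056521769601+293·719780·10769375446188914321717060880, 12320649·10769375446188914321717060880+719780·184342013978870716056521769601) = (4542426500373511536803322165613266249,265371389643423565052112223737518900)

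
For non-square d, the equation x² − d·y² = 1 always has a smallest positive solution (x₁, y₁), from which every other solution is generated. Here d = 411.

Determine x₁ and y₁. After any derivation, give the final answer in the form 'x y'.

[20; 3,1,1,1,19,1,1,1,3,40] for √411; ℓ=10 ⇒ convergent index 9
a_0=20:  p_0=20·1+0=20,  q_0=20·0+1=1
…
a_3=1:  p_3=1·81+61=142,  q_3=1·4+3=7
…
a_5=19:  p_5=19·223+142=4379,  q_5=19·11+7=216
a_6=1:  p_6=1·4379+223=4602,  q_6=1·216+11=227
…
a_8=1:  p_8=1·8981+4602=13583,  q_8=1·443+227=670
a_9=3:  p_9=3·13583+8981=49730,  q_9=3·670+443=2453
→ (49730, 2453).  Check: 49730²=2473072900, 411·2453²=2473072899, difference 1.

49730 2453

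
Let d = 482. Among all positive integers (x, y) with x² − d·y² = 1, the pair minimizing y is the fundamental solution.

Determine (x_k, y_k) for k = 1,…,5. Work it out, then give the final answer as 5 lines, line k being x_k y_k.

483 22
466577 21252
450712899 20529410
435388193857 19831388808
420584544552963 19157101059118

√482 → a₀=21, period (1,20,1,42); ℓ=4 even so k=3
k=0  a_k=21  p_k/q_k = 21/1
k=1  a_k=1  p_k/q_k = 22/1
k=2  a_k=20  p_k/q_k = 461/21
k=3  a_k=1  p_k/q_k = 483/22
(x₁, y₁) = (483, 22);  483² − 482·22² = 1 ✓
k=2:  x_2 = 483·483+482·22·22 = 466577,  y_2 = 483·22+22·483 = 21252
k=3:  x_3 = 483·466577+482·22·21252 = 450712899,  y_3 = 483·21252+22·466577 = 20529410
k=4:  x_4 = 483·450712899+482·22·20529410 = 435388193857,  y_4 = 483·20529410+22·450712899 = 19831388808
k=5:  x_5 = 483·435388193857+482·22·19831388808 = 420584544552963,  y_5 = 483·19831388808+22·435388193857 = 19157101059118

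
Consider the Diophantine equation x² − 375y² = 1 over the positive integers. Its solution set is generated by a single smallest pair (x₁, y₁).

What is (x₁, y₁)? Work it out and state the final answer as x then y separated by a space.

[19; 2,1,2,1,5,1,2,1,2,38] for √375; ℓ=10 ⇒ convergent index 9
step 0: (19, 1)  from 19·(1,0) + (0,1)
…
step 2: (58, 3)  from 1·(39,2) + (19,1)
…
step 4: (213, 11)  from 1·(155,8) + (58,3)
step 5: (1220, 63)  from 5·(213,11) + (155,8)
step 6: (1433, 74)  from 1·(1220,63) + (213,11)
…
step 8: (5519, 285)  from 1·(4086,211) + (1433,74)
step 9: (15124, 781)  from 2·(5519,285) + (4086,211)
(x₁, y₁) = (15124, 781);  15124² − 375·781² = 1 ✓

15124 781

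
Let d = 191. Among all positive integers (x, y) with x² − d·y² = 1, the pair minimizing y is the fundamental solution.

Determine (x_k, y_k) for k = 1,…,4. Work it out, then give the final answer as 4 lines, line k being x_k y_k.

8994000 650783
161784071999999 11706284604000
2910171887135973018000 210572647456751349217
52348171905801720863712000001 3787780782452031563430792000

d=191: √d = [13; 1,4,1,1,3,…,4,1,26] (ℓ=16, even), read p_15/q_15
k=0  a_k=13  p_k/q_k = 13/1
k=1  a_k=1  p_k/q_k = 14/1
…
k=3  a_k=1  p_k/q_k = 83/6
k=4  a_k=1  p_k/q_k = 152/11
…
k=6  a_k=2  p_k/q_k = 1230/89
…
k=8  a_k=13  p_k/q_k = 40217/2910
k=9  a_k=2  p_k/q_k = 83433/6037
k=10  a_k=2  p_k/q_k = 207083/14984
…
k=12  a_k=1  p_k/q_k = 911765/65973
…
k=14  a_k=4  p_k/q_k = 7377553/533821
k=15  a_k=1  p_k/q_k = 8994000/650783
→ (8994000, 650783).  Check: 8994000²=80892036000000, 191·650783²=80892035999999, difference 1.
(x_2, y_2) = (8994000·8994000 + 191·650783·650783, 8994000·650783 + 650783·8994000) = (161784071999999, 11706284604000)
(x_3, y_3) = (8994000·161784071999999 + 191·650783·11706284604000, 8994000·11706284604000 + 650783·161784071999999) = (2910171887135973018000, 210572647456751349217)
(x_4, y_4) = (8994000·2910171887135973018000 + 191·650783·210572647456751349217, 8994000·210572647456751349217 + 650783·2910171887135973018000) = (52348171905801720863712000001, 3787780782452031563430792000)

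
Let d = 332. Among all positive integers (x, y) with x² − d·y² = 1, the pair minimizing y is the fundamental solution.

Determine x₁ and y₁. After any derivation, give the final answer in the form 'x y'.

13447 738

√332 → a₀=18, period (4,1,1,8,1,1,4,36); ℓ=8 even so k=7
step 0: (18, 1)  from 18·(1,0) + (0,1)
step 1: (73, 4)  from 4·(18,1) + (1,0)
step 2: (91, 5)  from 1·(73,4) + (18,1)
…
step 4: (1403, 77)  from 8·(164,9) + (91,5)
step 5: (1567, 86)  from 1·(1403,77) + (164,9)
step 6: (2970, 163)  from 1·(1567,86) + (1403,77)
step 7: (13447, 738)  from 4·(2970,163) + (1567,86)
fundamental: x₁=13447, y₁=738  (since 180821809 − 332·544644 = 1)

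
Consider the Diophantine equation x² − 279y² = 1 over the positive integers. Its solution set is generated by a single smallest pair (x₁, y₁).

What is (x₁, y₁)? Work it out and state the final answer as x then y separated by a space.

[16; 1,2,2,1,2,2,1,32] for √279; ℓ=8 ⇒ convergent index 7
step 0: (16, 1)  from 16·(1,0) + (0,1)
step 1: (17, 1)  from 1·(16,1) + (1,0)
…
step 3: (117, 7)  from 2·(50,3) + (17,1)
step 4: (167, 10)  from 1·(117,7) + (50,3)
…
step 6: (1069, 64)  from 2·(451,27) + (167,10)
step 7: (1520, 91)  from 1·(1069,64) + (451,27)
(x₁, y₁) = (1520, 91);  1520² − 279·91² = 1 ✓

1520 91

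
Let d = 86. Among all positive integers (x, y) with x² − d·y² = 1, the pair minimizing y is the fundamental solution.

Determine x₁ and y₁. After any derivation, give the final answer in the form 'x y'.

[9; 3,1,1,1,8,1,1,1,3,18] for √86; ℓ=10 ⇒ convergent index 9
step 0: (9, 1)  from 9·(1,0) + (0,1)
…
step 5: (881, 95)  from 8·(102,11) + (65,7)
…
step 8: (2847, 307)  from 1·(1864,201) + (983,106)
step 9: (10405, 1122)  from 3·(2847,307) + (1864,201)
(x₁, y₁) = (10405, 1122);  10405² − 86·1122² = 1 ✓

10405 1122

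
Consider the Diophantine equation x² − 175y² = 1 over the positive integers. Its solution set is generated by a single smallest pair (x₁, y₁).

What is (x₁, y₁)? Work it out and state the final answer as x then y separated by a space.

√175 = [13; 4,2,1,2,4,26, …], period ℓ=6 (even) → k=5
step 0: (13, 1)  from 13·(1,0) + (0,1)
…
step 4: (463, 35)  from 2·(172,13) + (119,9)
step 5: (2024, 153)  from 4·(463,35) + (172,13)
→ (2024, 153).  Check: 2024²=4096576, 175·153²=4096575, difference 1.

2024 153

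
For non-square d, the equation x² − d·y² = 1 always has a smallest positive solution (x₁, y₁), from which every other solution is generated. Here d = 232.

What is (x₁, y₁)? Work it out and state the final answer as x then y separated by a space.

d=232: √d = [15; 4,3,7,3,4,30] (ℓ=6, even), read p_5/q_5
step 0: (15, 1)  from 15·(1,0) + (0,1)
step 1: (61, 4)  from 4·(15,1) + (1,0)
step 2: (198, 13)  from 3·(61,4) + (15,1)
…
step 4: (4539, 298)  from 3·(1447,95) + (198,13)
step 5: (19603, 1287)  from 4·(4539,298) + (1447,95)
(x₁, y₁) = (19603, 1287);  19603² − 232·1287² = 1 ✓

19603 1287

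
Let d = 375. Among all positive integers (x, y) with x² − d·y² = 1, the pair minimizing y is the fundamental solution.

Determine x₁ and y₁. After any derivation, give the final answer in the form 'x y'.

d=375: √d = [19; 2,1,2,1,5,1,2,1,2,38] (ℓ=10, even), read p_9/q_9
k=0  a_k=19  p_k/q_k = 19/1
k=1  a_k=2  p_k/q_k = 39/2
k=2  a_k=1  p_k/q_k = 58/3
k=3  a_k=2  p_k/q_k = 155/8
k=4  a_k=1  p_k/q_k = 213/11
k=5  a_k=5  p_k/q_k = 1220/63
…
k=8  a_k=1  p_k/q_k = 5519/285
k=9  a_k=2  p_k/q_k = 15124/781
fundamental: x₁=15124, y₁=781  (since 228735376 − 375·609961 = 1)

15124 781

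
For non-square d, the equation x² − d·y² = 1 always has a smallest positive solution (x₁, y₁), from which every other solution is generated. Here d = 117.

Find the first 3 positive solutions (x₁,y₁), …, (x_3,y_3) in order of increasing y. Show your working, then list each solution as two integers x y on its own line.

√117 = [10; 1,4,2,4,1,20, …], period ℓ=6 (even) → k=5
i=0: a=10 ⇒ p=10, q=1
…
i=2: a=4 ⇒ p=54, q=5
…
i=4: a=4 ⇒ p=530, q=49
i=5: a=1 ⇒ p=649, q=60
(x₁, y₁) = (649, 60);  649² − 117·60² = 1 ✓
(x_2, y_2) = (649·649 + 117·60·60, 649·60 + 60·649) = (842401, 77880)
(x_3, y_3) = (649·842401 + 117·60·77880, 649·77880 + 60·842401) = (1093435849, 101088180)

649 60
842401 77880
1093435849 101088180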